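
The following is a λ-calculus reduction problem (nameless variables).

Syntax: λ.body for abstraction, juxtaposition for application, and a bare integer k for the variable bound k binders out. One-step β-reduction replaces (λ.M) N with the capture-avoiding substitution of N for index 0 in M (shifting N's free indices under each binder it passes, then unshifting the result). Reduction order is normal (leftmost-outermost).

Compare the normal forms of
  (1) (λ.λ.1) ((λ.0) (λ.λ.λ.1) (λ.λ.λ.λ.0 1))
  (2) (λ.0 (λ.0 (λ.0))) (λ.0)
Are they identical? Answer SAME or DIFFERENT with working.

Answer: DIFFERENT — A ⇓ λ.λ.λ.1, B ⇓ λ.0 (λ.0)

Reduction:
Term A:
  start: (λ.λ.1) ((λ.0) (λ.λ.λ.1) (λ.λ.λ.λ.0 1))
  →1  λ.(λ.0) (λ.λ.λ.1) (λ.λ.λ.λ.0 1)
  →2  λ.(λ.λ.λ.1) (λ.λ.λ.λ.0 1)
  →3  λ.λ.λ.1

Term B:
  start: (λ.0 (λ.0 (λ.0))) (λ.0)
  →1  (λ.0) (λ.0 (λ.0))
  →2  λ.0 (λ.0)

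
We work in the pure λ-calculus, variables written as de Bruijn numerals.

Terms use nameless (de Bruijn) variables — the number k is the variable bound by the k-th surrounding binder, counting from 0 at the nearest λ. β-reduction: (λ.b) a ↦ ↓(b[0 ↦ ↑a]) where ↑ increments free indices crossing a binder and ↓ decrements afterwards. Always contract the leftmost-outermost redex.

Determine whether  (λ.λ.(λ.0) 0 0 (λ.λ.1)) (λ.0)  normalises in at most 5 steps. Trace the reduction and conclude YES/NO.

  start: (λ.λ.(λ.0) 0 0 (λ.λ.1)) (λ.0)
  step 1: λ.(λ.0) 0 0 (λ.λ.1)
  step 2: λ.0 0 (λ.λ.1)

Answer: YES — reaches normal form λ.0 0 (λ.λ.1) in 2 ≤ 5 steps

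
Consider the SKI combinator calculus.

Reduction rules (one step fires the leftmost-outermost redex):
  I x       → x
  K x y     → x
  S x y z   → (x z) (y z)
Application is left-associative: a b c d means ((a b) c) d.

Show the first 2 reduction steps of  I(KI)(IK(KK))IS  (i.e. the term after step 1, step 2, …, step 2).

Answer: after 2 steps: IIS

Reduction:
  start: I(KI)(IK(KK))IS
  step 1: KI(IK(KK))IS
  step 2: IIS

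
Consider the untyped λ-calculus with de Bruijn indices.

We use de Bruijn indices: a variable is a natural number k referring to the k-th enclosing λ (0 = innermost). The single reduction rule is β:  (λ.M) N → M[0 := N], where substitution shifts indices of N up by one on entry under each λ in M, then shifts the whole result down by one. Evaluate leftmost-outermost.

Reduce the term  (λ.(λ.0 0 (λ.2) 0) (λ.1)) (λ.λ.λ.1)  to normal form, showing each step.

Answer: normal form = λ.λ.λ.λ.λ.1  (in 5 steps)

Reduction:
  start: (λ.(λ.0 0 (λ.2) 0) (λ.1)) (λ.λ.λ.1)
  [1] (λ.0 0 (λ.λ.λ.λ.1) 0) (λ.λ.λ.λ.1)
  [2] (λ.λ.λ.λ.1) (λ.λ.λ.λ.1) (λ.λ.λ.λ.1) (λ.λ.λ.λ.1)
  [3] (λ.λ.λ.1) (λ.λ.λ.λ.1) (λ.λ.λ.λ.1)
  [4] (λ.λ.1) (λ.λ.λ.λ.1)
  [5] λ.λ.λ.λ.λ.1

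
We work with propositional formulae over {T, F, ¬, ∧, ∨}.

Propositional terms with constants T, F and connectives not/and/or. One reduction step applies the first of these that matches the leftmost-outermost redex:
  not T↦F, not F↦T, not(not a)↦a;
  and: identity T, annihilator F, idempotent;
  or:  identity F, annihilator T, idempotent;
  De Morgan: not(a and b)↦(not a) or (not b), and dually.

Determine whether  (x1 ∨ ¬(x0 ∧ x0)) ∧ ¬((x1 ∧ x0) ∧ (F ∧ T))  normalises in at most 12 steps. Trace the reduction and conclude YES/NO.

Answer: YES — reaches normal form x1 ∨ ¬x0 in 9 ≤ 12 steps

Reduction:
  start: (x1 ∨ ¬(x0 ∧ x0)) ∧ ¬((x1 ∧ x0) ∧ (F ∧ T))
  [1] (x1 ∨ (¬x0 ∨ ¬x0)) ∧ ¬((x1 ∧ x0) ∧ (F ∧ T))
  [2] (x1 ∨ ¬x0) ∧ ¬((x1 ∧ x0) ∧ (F ∧ T))
  [3] (x1 ∨ ¬x0) ∧ (¬(x1 ∧ x0) ∨ ¬(F ∧ T))
  [4] (x1 ∨ ¬x0) ∧ ((¬x1 ∨ ¬x0) ∨ ¬(F ∧ T))
  [5] (x1 ∨ ¬x0) ∧ ((¬x1 ∨ ¬x0) ∨ (¬F ∨ ¬T))
  [6] (x1 ∨ ¬x0) ∧ ((¬x1 ∨ ¬x0) ∨ (T ∨ ¬T))
  [7] (x1 ∨ ¬x0) ∧ ((¬x1 ∨ ¬x0) ∨ T)
  [8] (x1 ∨ ¬x0) ∧ T
  [9] x1 ∨ ¬x0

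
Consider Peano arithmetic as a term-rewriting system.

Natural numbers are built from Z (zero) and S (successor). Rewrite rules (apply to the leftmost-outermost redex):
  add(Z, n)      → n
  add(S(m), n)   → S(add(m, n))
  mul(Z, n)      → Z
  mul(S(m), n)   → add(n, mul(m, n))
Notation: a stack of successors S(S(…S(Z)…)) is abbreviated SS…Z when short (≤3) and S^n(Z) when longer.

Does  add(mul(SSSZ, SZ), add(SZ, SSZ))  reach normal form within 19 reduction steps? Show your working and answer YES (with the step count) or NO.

  start: add(mul(SSSZ, SZ), add(SZ, SSZ))
  →1  add(add(SZ, mul(SSZ, SZ)), add(SZ, SSZ))
  →2  add(S(add(Z, mul(SSZ, SZ))), add(SZ, SSZ))
  →3  S(add(add(Z, mul(SSZ, SZ)), add(SZ, SSZ)))
  →4  S(add(mul(SSZ, SZ), add(SZ, SSZ)))
  →5  S(add(add(SZ, mul(SZ, SZ)), add(SZ, SSZ)))
  →6  S(add(S(add(Z, mul(SZ, SZ))), add(SZ, SSZ)))
  →7  S(S(add(add(Z, mul(SZ, SZ)), add(SZ, SSZ))))
  →8  S(S(add(mul(SZ, SZ), add(SZ, SSZ))))
  →9  S(S(add(add(SZ, mul(Z, SZ)), add(SZ, SSZ))))
  →10  S(S(add(S(add(Z, mul(Z, SZ))), add(SZ, SSZ))))
  →11  S(S(S(add(add(Z, mul(Z, SZ)), add(SZ, SSZ)))))
  →12  S(S(S(add(mul(Z, SZ), add(SZ, SSZ)))))
  →13  S(S(S(add(Z, add(SZ, SSZ)))))
  →14  S(S(S(add(SZ, SSZ))))
  →15  S(S(S(S(add(Z, SSZ)))))
  →16  S^6(Z)

Answer: YES — reaches normal form S^6(Z) in 16 ≤ 19 steps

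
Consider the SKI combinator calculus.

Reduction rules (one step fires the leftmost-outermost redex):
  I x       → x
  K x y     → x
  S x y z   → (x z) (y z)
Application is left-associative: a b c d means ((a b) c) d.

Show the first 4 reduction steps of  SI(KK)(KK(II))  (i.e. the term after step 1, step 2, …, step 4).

  start: SI(KK)(KK(II))
  step 1: I(KK(II))(KK(KK(II)))
  step 2: KK(II)(KK(KK(II)))
  step 3: K(KK(KK(II)))
  step 4: KK

Answer: after 4 steps: KK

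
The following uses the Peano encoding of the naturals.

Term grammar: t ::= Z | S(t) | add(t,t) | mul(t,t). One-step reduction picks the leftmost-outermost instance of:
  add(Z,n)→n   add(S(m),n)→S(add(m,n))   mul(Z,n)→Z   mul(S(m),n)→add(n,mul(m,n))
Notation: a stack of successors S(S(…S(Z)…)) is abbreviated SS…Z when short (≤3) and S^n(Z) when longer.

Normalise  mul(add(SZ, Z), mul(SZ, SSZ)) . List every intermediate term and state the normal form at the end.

  start: mul(add(SZ, Z), mul(SZ, SSZ))
  [1] mul(S(add(Z, Z)), mul(SZ, SSZ))
  [2] add(mul(SZ, SSZ), mul(add(Z, Z), mul(SZ, SSZ)))
  [3] add(add(SSZ, mul(Z, SSZ)), mul(add(Z, Z), mul(SZ, SSZ)))
  [4] add(S(add(SZ, mul(Z, SSZ))), mul(add(Z, Z), mul(SZ, SSZ)))
  [5] S(add(add(SZ, mul(Z, SSZ)), mul(add(Z, Z), mul(SZ, SSZ))))
  [6] S(add(S(add(Z, mul(Z, SSZ))), mul(add(Z, Z), mul(SZ, SSZ))))
  [7] S(S(add(add(Z, mul(Z, SSZ)), mul(add(Z, Z), mul(SZ, SSZ)))))
  [8] S(S(add(mul(Z, SSZ), mul(add(Z, Z), mul(SZ, SSZ)))))
  [9] S(S(add(Z, mul(add(Z, Z), mul(SZ, SSZ)))))
  [10] S(S(mul(add(Z, Z), mul(SZ, SSZ))))
  [11] S(S(mul(Z, mul(SZ, SSZ))))
  [12] SSZ

Answer: normal form = SSZ  (in 12 steps)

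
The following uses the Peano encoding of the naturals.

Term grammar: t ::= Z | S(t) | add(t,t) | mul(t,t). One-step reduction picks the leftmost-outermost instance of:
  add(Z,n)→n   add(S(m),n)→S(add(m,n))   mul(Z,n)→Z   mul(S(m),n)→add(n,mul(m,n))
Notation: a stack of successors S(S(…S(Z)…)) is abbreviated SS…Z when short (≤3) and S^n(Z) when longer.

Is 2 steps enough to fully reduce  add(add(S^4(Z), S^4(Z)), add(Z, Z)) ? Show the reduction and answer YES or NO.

Answer: NO — after 2 steps the term is S(add(add(SSSZ, S^4(Z)), add(Z, Z))), not yet normal

Reduction:
  start: add(add(S^4(Z), S^4(Z)), add(Z, Z))
  step 1: add(S(add(SSSZ, S^4(Z))), add(Z, Z))
  step 2: S(add(add(SSSZ, S^4(Z)), add(Z, Z)))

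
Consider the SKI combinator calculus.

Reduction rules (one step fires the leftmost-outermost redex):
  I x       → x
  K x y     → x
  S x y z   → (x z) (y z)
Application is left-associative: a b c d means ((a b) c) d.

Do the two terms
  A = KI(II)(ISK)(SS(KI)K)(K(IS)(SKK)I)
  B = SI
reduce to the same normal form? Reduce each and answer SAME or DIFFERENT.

Answer: SAME — A ⇓ SI, B ⇓ SI

Reduction:
Term A:
  start: KI(II)(ISK)(SS(KI)K)(K(IS)(SKK)I)
  step 1: I(ISK)(SS(KI)K)(K(IS)(SKK)I)
  step 2: ISK(SS(KI)K)(K(IS)(SKK)I)
  step 3: SK(SS(KI)K)(K(IS)(SKK)I)
  step 4: K(K(IS)(SKK)I)(SS(KI)K(K(IS)(SKK)I))
  step 5: K(IS)(SKK)I
  step 6: ISI
  step 7: SI

Term B:
  start: SI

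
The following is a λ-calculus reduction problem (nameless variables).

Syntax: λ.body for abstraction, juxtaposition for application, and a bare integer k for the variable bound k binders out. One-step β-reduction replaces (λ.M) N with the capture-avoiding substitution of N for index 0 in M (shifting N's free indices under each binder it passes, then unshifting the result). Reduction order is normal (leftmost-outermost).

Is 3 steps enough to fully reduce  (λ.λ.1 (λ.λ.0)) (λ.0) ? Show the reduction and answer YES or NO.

  start: (λ.λ.1 (λ.λ.0)) (λ.0)
  step 1: λ.(λ.0) (λ.λ.0)
  step 2: λ.λ.λ.0

Answer: YES — reaches normal form λ.λ.λ.0 in 2 ≤ 3 steps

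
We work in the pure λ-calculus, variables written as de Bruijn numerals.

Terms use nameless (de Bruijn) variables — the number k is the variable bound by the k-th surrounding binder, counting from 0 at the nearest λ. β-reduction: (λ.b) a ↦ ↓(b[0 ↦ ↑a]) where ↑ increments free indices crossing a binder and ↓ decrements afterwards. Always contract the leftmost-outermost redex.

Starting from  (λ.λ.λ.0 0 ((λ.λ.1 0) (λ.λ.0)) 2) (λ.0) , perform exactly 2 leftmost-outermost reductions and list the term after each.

  start: (λ.λ.λ.0 0 ((λ.λ.1 0) (λ.λ.0)) 2) (λ.0)
  [1] λ.λ.0 0 ((λ.λ.1 0) (λ.λ.0)) (λ.0)
  [2] λ.λ.0 0 (λ.(λ.λ.0) 0) (λ.0)

Answer: after 2 steps: λ.λ.0 0 (λ.(λ.λ.0) 0) (λ.0)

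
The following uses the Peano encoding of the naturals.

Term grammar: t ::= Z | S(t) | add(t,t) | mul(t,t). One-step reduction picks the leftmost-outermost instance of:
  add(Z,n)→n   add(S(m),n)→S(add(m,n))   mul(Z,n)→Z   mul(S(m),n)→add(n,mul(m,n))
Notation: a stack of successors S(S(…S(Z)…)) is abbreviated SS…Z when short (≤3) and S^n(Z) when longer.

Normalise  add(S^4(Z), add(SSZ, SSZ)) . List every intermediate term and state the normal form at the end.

Answer: normal form = S^8(Z)  (in 8 steps)

Reduction:
  start: add(S^4(Z), add(SSZ, SSZ))
  [1] S(add(SSSZ, add(SSZ, SSZ)))
  [2] S(S(add(SSZ, add(SSZ, SSZ))))
  [3] S(S(S(add(SZ, add(SSZ, SSZ)))))
  [4] S(S(S(S(add(Z, add(SSZ, SSZ))))))
  [5] S(S(S(S(add(SSZ, SSZ)))))
  [6] S(S(S(S(S(add(SZ, SSZ))))))
  [7] S(S(S(S(S(S(add(Z, SSZ)))))))
  [8] S^8(Z)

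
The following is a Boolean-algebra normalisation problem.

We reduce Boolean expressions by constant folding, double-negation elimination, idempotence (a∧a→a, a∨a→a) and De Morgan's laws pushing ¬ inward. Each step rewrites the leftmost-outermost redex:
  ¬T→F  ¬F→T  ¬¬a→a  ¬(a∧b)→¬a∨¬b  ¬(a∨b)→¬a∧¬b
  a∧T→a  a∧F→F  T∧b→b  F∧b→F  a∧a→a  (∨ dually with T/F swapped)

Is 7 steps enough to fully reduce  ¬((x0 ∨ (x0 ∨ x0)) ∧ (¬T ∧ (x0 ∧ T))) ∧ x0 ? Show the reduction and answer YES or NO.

  start: ¬((x0 ∨ (x0 ∨ x0)) ∧ (¬T ∧ (x0 ∧ T))) ∧ x0
  →1  (¬(x0 ∨ (x0 ∨ x0)) ∨ ¬(¬T ∧ (x0 ∧ T))) ∧ x0
  →2  ((¬x0 ∧ ¬(x0 ∨ x0)) ∨ ¬(¬T ∧ (x0 ∧ T))) ∧ x0
  →3  ((¬x0 ∧ (¬x0 ∧ ¬x0)) ∨ ¬(¬T ∧ (x0 ∧ T))) ∧ x0
  →4  ((¬x0 ∧ ¬x0) ∨ ¬(¬T ∧ (x0 ∧ T))) ∧ x0
  →5  (¬x0 ∨ ¬(¬T ∧ (x0 ∧ T))) ∧ x0
  →6  (¬x0 ∨ (¬¬T ∨ ¬(x0 ∧ T))) ∧ x0
  →7  (¬x0 ∨ (T ∨ ¬(x0 ∧ T))) ∧ x0

Answer: NO — after 7 steps the term is (¬x0 ∨ (T ∨ ¬(x0 ∧ T))) ∧ x0, not yet normal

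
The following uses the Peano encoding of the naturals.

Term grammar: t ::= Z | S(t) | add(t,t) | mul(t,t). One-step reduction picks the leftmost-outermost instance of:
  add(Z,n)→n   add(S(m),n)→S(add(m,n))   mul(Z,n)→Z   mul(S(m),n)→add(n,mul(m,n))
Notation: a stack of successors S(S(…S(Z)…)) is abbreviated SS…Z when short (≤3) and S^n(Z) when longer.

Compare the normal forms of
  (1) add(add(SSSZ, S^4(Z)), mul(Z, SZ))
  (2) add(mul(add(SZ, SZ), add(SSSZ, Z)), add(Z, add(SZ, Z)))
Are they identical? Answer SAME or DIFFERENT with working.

Answer: SAME — A ⇓ S^7(Z), B ⇓ S^7(Z)

Working:
Term A:
  start: add(add(SSSZ, S^4(Z)), mul(Z, SZ))
  step 1: add(S(add(SSZ, S^4(Z))), mul(Z, SZ))
  step 2: S(add(add(SSZ, S^4(Z)), mul(Z, SZ)))
  step 3: S(add(S(add(SZ, S^4(Z))), mul(Z, SZ)))
  step 4: S(S(add(add(SZ, S^4(Z)), mul(Z, SZ))))
  step 5: S(S(add(S(add(Z, S^4(Z))), mul(Z, SZ))))
  step 6: S(S(S(add(add(Z, S^4(Z)), mul(Z, SZ)))))
  step 7: S(S(S(add(S^4(Z), mul(Z, SZ)))))
  step 8: S(S(S(S(add(SSSZ, mul(Z, SZ))))))
  step 9: S(S(S(S(S(add(SSZ, mul(Z, SZ)))))))
  step 10: S(S(S(S(S(S(add(SZ, mul(Z, SZ))))))))
  step 11: S(S(S(S(S(S(S(add(Z, mul(Z, SZ)))))))))
  step 12: S(S(S(S(S(S(S(mul(Z, SZ))))))))
  step 13: S^7(Z)

Term B:
  start: add(mul(add(SZ, SZ), add(SSSZ, Z)), add(Z, add(SZ, Z)))
  step 1: add(mul(S(add(Z, SZ)), add(SSSZ, Z)), add(Z, add(SZ, Z)))
  step 2: add(add(add(SSSZ, Z), mul(add(Z, SZ), add(SSSZ, Z))), add(Z, add(SZ, Z)))
  step 3: add(add(S(add(SSZ, Z)), mul(add(Z, SZ), add(SSSZ, Z))), add(Z, add(SZ, Z)))
  step 4: add(S(add(add(SSZ, Z), mul(add(Z, SZ), add(SSSZ, Z)))), add(Z, add(SZ, Z)))
  step 5: S(add(add(add(SSZ, Z), mul(add(Z, SZ), add(SSSZ, Z))), add(Z, add(SZ, Z))))
  step 6: S(add(add(S(add(SZ, Z)), mul(add(Z, SZ), add(SSSZ, Z))), add(Z, add(SZ, Z))))
  step 7: S(add(S(add(add(SZ, Z), mul(add(Z, SZ), add(SSSZ, Z)))), add(Z, add(SZ, Z))))
  step 8: S(S(add(add(add(SZ, Z), mul(add(Z, SZ), add(SSSZ, Z))), add(Z, add(SZ, Z)))))
  step 9: S(S(add(add(S(add(Z, Z)), mul(add(Z, SZ), add(SSSZ, Z))), add(Z, add(SZ, Z)))))
  step 10: S(S(add(S(add(add(Z, Z), mul(add(Z, SZ), add(SSSZ, Z)))), add(Z, add(SZ, Z)))))
  step 11: S(S(S(add(add(add(Z, Z), mul(add(Z, SZ), add(SSSZ, Z))), add(Z, add(SZ, Z))))))
  step 12: S(S(S(add(add(Z, mul(add(Z, SZ), add(SSSZ, Z))), add(Z, add(SZ, Z))))))
  step 13: S(S(S(add(mul(add(Z, SZ), add(SSSZ, Z)), add(Z, add(SZ, Z))))))
  step 14: S(S(S(add(mul(SZ, add(SSSZ, Z)), add(Z, add(SZ, Z))))))
  step 15: S(S(S(add(add(add(SSSZ, Z), mul(Z, add(SSSZ, Z))), add(Z, add(SZ, Z))))))
  step 16: S(S(S(add(add(S(add(SSZ, Z)), mul(Z, add(SSSZ, Z))), add(Z, add(SZ, Z))))))
  step 17: S(S(S(add(S(add(add(SSZ, Z), mul(Z, add(SSSZ, Z)))), add(Z, add(SZ, Z))))))
  step 18: S(S(S(S(add(add(add(SSZ, Z), mul(Z, add(SSSZ, Z))), add(Z, add(SZ, Z)))))))
  step 19: S(S(S(S(add(add(S(add(SZ, Z)), mul(Z, add(SSSZ, Z))), add(Z, add(SZ, Z)))))))
  step 20: S(S(S(S(add(S(add(add(SZ, Z), mul(Z, add(SSSZ, Z)))), add(Z, add(SZ, Z)))))))
  step 21: S(S(S(S(S(add(add(add(SZ, Z), mul(Z, add(SSSZ, Z))), add(Z, add(SZ, Z))))))))
  step 22: S(S(S(S(S(add(add(S(add(Z, Z)), mul(Z, add(SSSZ, Z))), add(Z, add(SZ, Z))))))))
  step 23: S(S(S(S(S(add(S(add(add(Z, Z), mul(Z, add(SSSZ, Z)))), add(Z, add(SZ, Z))))))))
  step 24: S(S(S(S(S(S(add(add(add(Z, Z), mul(Z, add(SSSZ, Z))), add(Z, add(SZ, Z)))))))))
  step 25: S(S(S(S(S(S(add(add(Z, mul(Z, add(SSSZ, Z))), add(Z, add(SZ, Z)))))))))
  step 26: S(S(S(S(S(S(add(mul(Z, add(SSSZ, Z)), add(Z, add(SZ, Z)))))))))
  step 27: S(S(S(S(S(S(add(Z, add(Z, add(SZ, Z)))))))))
  step 28: S(S(S(S(S(S(add(Z, add(SZ, Z))))))))
  step 29: S(S(S(S(S(S(add(SZ, Z)))))))
  step 30: S(S(S(S(S(S(S(add(Z, Z))))))))
  step 31: S^7(Z)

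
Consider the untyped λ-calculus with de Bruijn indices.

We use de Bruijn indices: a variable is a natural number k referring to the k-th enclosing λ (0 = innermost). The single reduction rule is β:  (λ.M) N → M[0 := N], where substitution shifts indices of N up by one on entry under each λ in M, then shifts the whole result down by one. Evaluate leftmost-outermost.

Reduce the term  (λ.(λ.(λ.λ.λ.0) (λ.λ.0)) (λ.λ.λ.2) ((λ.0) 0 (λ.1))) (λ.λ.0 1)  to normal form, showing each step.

Answer: normal form = λ.0  (in 4 steps)

Working:
  start: (λ.(λ.(λ.λ.λ.0) (λ.λ.0)) (λ.λ.λ.2) ((λ.0) 0 (λ.1))) (λ.λ.0 1)
  step 1: (λ.(λ.λ.λ.0) (λ.λ.0)) (λ.λ.λ.2) ((λ.0) (λ.λ.0 1) (λ.λ.λ.0 1))
  step 2: (λ.λ.λ.0) (λ.λ.0) ((λ.0) (λ.λ.0 1) (λ.λ.λ.0 1))
  step 3: (λ.λ.0) ((λ.0) (λ.λ.0 1) (λ.λ.λ.0 1))
  step 4: λ.0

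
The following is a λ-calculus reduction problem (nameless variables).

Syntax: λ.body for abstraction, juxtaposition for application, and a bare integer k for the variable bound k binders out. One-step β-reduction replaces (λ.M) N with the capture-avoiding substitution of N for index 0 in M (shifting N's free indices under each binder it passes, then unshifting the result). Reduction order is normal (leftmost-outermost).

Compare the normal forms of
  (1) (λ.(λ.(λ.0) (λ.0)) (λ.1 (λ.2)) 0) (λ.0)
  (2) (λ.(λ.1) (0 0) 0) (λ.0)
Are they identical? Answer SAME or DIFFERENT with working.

Term A:
  start: (λ.(λ.(λ.0) (λ.0)) (λ.1 (λ.2)) 0) (λ.0)
  [1] (λ.(λ.0) (λ.0)) (λ.(λ.0) (λ.λ.0)) (λ.0)
  [2] (λ.0) (λ.0) (λ.0)
  [3] (λ.0) (λ.0)
  [4] λ.0

Term B:
  start: (λ.(λ.1) (0 0) 0) (λ.0)
  [1] (λ.λ.0) ((λ.0) (λ.0)) (λ.0)
  [2] (λ.0) (λ.0)
  [3] λ.0

Answer: SAME — A ⇓ λ.0, B ⇓ λ.0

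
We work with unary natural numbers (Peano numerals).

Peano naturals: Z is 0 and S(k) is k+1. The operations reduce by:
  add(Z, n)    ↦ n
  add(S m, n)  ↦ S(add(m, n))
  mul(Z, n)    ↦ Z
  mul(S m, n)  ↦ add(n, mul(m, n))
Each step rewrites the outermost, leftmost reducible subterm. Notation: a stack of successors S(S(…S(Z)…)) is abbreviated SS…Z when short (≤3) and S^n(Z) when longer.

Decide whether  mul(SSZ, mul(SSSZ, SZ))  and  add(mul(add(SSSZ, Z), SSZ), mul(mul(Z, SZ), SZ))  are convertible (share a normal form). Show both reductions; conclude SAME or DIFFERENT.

Term A:
  start: mul(SSZ, mul(SSSZ, SZ))
  →1  add(mul(SSSZ, SZ), mul(SZ, mul(SSSZ, SZ)))
  →2  add(add(SZ, mul(SSZ, SZ)), mul(SZ, mul(SSSZ, SZ)))
  →3  add(S(add(Z, mul(SSZ, SZ))), mul(SZ, mul(SSSZ, SZ)))
  →4  S(add(add(Z, mul(SSZ, SZ)), mul(SZ, mul(SSSZ, SZ))))
  →5  S(add(mul(SSZ, SZ), mul(SZ, mul(SSSZ, SZ))))
  →6  S(add(add(SZ, mul(SZ, SZ)), mul(SZ, mul(SSSZ, SZ))))
  →7  S(add(S(add(Z, mul(SZ, SZ))), mul(SZ, mul(SSSZ, SZ))))
  →8  S(S(add(add(Z, mul(SZ, SZ)), mul(SZ, mul(SSSZ, SZ)))))
  →9  S(S(add(mul(SZ, SZ), mul(SZ, mul(SSSZ, SZ)))))
  →10  S(S(add(add(SZ, mul(Z, SZ)), mul(SZ, mul(SSSZ, SZ)))))
  →11  S(S(add(S(add(Z, mul(Z, SZ))), mul(SZ, mul(SSSZ, SZ)))))
  →12  S(S(S(add(add(Z, mul(Z, SZ)), mul(SZ, mul(SSSZ, SZ))))))
  →13  S(S(S(add(mul(Z, SZ), mul(SZ, mul(SSSZ, SZ))))))
  →14  S(S(S(add(Z, mul(SZ, mul(SSSZ, SZ))))))
  →15  S(S(S(mul(SZ, mul(SSSZ, SZ)))))
  →16  S(S(S(add(mul(SSSZ, SZ), mul(Z, mul(SSSZ, SZ))))))
  →17  S(S(S(add(add(SZ, mul(SSZ, SZ)), mul(Z, mul(SSSZ, SZ))))))
  →18  S(S(S(add(S(add(Z, mul(SSZ, SZ))), mul(Z, mul(SSSZ, SZ))))))
  →19  S(S(S(S(add(add(Z, mul(SSZ, SZ)), mul(Z, mul(SSSZ, SZ)))))))
  →20  S(S(S(S(add(mul(SSZ, SZ), mul(Z, mul(SSSZ, SZ)))))))
  →21  S(S(S(S(add(add(SZ, mul(SZ, SZ)), mul(Z, mul(SSSZ, SZ)))))))
  →22  S(S(S(S(add(S(add(Z, mul(SZ, SZ))), mul(Z, mul(SSSZ, SZ)))))))
  →23  S(S(S(S(S(add(add(Z, mul(SZ, SZ)), mul(Z, mul(SSSZ, SZ))))))))
  →24  S(S(S(S(S(add(mul(SZ, SZ), mul(Z, mul(SSSZ, SZ))))))))
  →25  S(S(S(S(S(add(add(SZ, mul(Z, SZ)), mul(Z, mul(SSSZ, SZ))))))))
  →26  S(S(S(S(S(add(S(add(Z, mul(Z, SZ))), mul(Z, mul(SSSZ, SZ))))))))
  →27  S(S(S(S(S(S(add(add(Z, mul(Z, SZ)), mul(Z, mul(SSSZ, SZ)))))))))
  →28  S(S(S(S(S(S(add(mul(Z, SZ), mul(Z, mul(SSSZ, SZ)))))))))
  →29  S(S(S(S(S(S(add(Z, mul(Z, mul(SSSZ, SZ)))))))))
  →30  S(S(S(S(S(S(mul(Z, mul(SSSZ, SZ))))))))
  →31  S^6(Z)

Term B:
  start: add(mul(add(SSSZ, Z), SSZ), mul(mul(Z, SZ), SZ))
  →1  add(mul(S(add(SSZ, Z)), SSZ), mul(mul(Z, SZ), SZ))
  →2  add(add(SSZ, mul(add(SSZ, Z), SSZ)), mul(mul(Z, SZ), SZ))
  →3  add(S(add(SZ, mul(add(SSZ, Z), SSZ))), mul(mul(Z, SZ), SZ))
  →4  S(add(add(SZ, mul(add(SSZ, Z), SSZ)), mul(mul(Z, SZ), SZ)))
  →5  S(add(S(add(Z, mul(add(SSZ, Z), SSZ))), mul(mul(Z, SZ), SZ)))
  →6  S(S(add(add(Z, mul(add(SSZ, Z), SSZ)), mul(mul(Z, SZ), SZ))))
  →7  S(S(add(mul(add(SSZ, Z), SSZ), mul(mul(Z, SZ), SZ))))
  →8  S(S(add(mul(S(add(SZ, Z)), SSZ), mul(mul(Z, SZ), SZ))))
  →9  S(S(add(add(SSZ, mul(add(SZ, Z), SSZ)), mul(mul(Z, SZ), SZ))))
  →10  S(S(add(S(add(SZ, mul(add(SZ, Z), SSZ))), mul(mul(Z, SZ), SZ))))
  →11  S(S(S(add(add(SZ, mul(add(SZ, Z), SSZ)), mul(mul(Z, SZ), SZ)))))
  →12  S(S(S(add(S(add(Z, mul(add(SZ, Z), SSZ))), mul(mul(Z, SZ), SZ)))))
  →13  S(S(S(S(add(add(Z, mul(add(SZ, Z), SSZ)), mul(mul(Z, SZ), SZ))))))
  →14  S(S(S(S(add(mul(add(SZ, Z), SSZ), mul(mul(Z, SZ), SZ))))))
  →15  S(S(S(S(add(mul(S(add(Z, Z)), SSZ), mul(mul(Z, SZ), SZ))))))
  →16  S(S(S(S(add(add(SSZ, mul(add(Z, Z), SSZ)), mul(mul(Z, SZ), SZ))))))
  →17  S(S(S(S(add(S(add(SZ, mul(add(Z, Z), SSZ))), mul(mul(Z, SZ), SZ))))))
  →18  S(S(S(S(S(add(add(SZ, mul(add(Z, Z), SSZ)), mul(mul(Z, SZ), SZ)))))))
  →19  S(S(S(S(S(add(S(add(Z, mul(add(Z, Z), SSZ))), mul(mul(Z, SZ), SZ)))))))
  →20  S(S(S(S(S(S(add(add(Z, mul(add(Z, Z), SSZ)), mul(mul(Z, SZ), SZ))))))))
  →21  S(S(S(S(S(S(add(mul(add(Z, Z), SSZ), mul(mul(Z, SZ), SZ))))))))
  →22  S(S(S(S(S(S(add(mul(Z, SSZ), mul(mul(Z, SZ), SZ))))))))
  →23  S(S(S(S(S(S(add(Z, mul(mul(Z, SZ), SZ))))))))
  →24  S(S(S(S(S(S(mul(mul(Z, SZ), SZ)))))))
  →25  S(S(S(S(S(S(mul(Z, SZ)))))))
  →26  S^6(Z)

Answer: SAME — A ⇓ S^6(Z), B ⇓ S^6(Z)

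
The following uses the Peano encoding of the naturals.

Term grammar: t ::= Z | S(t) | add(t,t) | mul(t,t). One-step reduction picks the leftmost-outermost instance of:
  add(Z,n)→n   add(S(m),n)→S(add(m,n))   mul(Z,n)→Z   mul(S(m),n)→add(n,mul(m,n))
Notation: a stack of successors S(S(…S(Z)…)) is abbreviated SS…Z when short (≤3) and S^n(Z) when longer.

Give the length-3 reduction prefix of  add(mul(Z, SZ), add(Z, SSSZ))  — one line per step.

Answer: after 3 steps: SSSZ

Working:
  start: add(mul(Z, SZ), add(Z, SSSZ))
  [1] add(Z, add(Z, SSSZ))
  [2] add(Z, SSSZ)
  [3] SSSZ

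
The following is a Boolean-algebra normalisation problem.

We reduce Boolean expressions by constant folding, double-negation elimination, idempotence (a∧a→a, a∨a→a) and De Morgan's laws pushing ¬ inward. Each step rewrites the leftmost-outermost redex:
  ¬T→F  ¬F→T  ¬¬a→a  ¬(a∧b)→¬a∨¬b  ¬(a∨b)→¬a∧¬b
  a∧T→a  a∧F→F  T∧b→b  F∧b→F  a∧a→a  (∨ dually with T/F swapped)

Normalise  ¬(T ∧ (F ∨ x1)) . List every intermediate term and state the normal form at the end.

Answer: normal form = ¬x1  (in 6 steps)

Working:
  start: ¬(T ∧ (F ∨ x1))
  step 1: ¬T ∨ ¬(F ∨ x1)
  step 2: F ∨ ¬(F ∨ x1)
  step 3: ¬(F ∨ x1)
  step 4: ¬F ∧ ¬x1
  step 5: T ∧ ¬x1
  step 6: ¬x1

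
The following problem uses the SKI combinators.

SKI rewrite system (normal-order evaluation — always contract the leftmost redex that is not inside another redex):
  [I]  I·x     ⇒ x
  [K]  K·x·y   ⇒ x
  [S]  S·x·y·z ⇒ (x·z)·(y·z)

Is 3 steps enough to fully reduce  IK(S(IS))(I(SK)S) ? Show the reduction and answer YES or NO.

Answer: YES — reaches normal form SS in 3 ≤ 3 steps

Derivation:
  start: IK(S(IS))(I(SK)S)
  [1] K(S(IS))(I(SK)S)
  [2] S(IS)
  [3] SS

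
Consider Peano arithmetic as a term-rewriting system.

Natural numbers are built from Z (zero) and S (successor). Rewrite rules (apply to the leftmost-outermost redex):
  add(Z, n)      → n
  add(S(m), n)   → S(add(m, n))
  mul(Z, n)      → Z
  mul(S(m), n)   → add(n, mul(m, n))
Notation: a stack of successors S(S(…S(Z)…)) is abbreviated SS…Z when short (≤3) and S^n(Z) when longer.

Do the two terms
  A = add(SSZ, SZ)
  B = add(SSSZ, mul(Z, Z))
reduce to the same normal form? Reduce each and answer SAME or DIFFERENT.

Answer: SAME — A ⇓ SSSZ, B ⇓ SSSZ

Working:
Term A:
  start: add(SSZ, SZ)
  [1] S(add(SZ, SZ))
  [2] S(S(add(Z, SZ)))
  [3] SSSZ

Term B:
  start: add(SSSZ, mul(Z, Z))
  [1] S(add(SSZ, mul(Z, Z)))
  [2] S(S(add(SZ, mul(Z, Z))))
  [3] S(S(S(add(Z, mul(Z, Z)))))
  [4] S(S(S(mul(Z, Z))))
  [5] SSSZ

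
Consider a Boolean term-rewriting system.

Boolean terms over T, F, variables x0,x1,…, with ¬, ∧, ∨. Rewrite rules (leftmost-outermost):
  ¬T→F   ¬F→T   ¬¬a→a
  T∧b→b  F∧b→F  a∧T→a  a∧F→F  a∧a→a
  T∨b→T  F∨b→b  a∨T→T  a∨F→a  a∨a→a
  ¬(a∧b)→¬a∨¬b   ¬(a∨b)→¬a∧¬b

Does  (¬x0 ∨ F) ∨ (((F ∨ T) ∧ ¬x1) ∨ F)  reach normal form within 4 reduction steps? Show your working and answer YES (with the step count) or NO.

  start: (¬x0 ∨ F) ∨ (((F ∨ T) ∧ ¬x1) ∨ F)
  →1  ¬x0 ∨ (((F ∨ T) ∧ ¬x1) ∨ F)
  →2  ¬x0 ∨ ((F ∨ T) ∧ ¬x1)
  →3  ¬x0 ∨ (T ∧ ¬x1)
  →4  ¬x0 ∨ ¬x1

Answer: YES — reaches normal form ¬x0 ∨ ¬x1 in 4 ≤ 4 steps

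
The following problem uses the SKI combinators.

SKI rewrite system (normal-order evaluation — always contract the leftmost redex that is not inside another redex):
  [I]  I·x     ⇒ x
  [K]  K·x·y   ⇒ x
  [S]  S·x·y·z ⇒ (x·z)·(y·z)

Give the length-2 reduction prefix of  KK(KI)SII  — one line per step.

  start: KK(KI)SII
  →1  KSII
  →2  SI

Answer: after 2 steps: SI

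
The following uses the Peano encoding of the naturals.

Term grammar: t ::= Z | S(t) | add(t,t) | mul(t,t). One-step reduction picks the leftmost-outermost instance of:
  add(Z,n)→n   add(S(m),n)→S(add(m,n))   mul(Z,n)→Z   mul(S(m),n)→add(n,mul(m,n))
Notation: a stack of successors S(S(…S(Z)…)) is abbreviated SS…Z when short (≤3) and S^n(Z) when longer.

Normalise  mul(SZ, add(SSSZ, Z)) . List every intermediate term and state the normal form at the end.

  start: mul(SZ, add(SSSZ, Z))
  →1  add(add(SSSZ, Z), mul(Z, add(SSSZ, Z)))
  →2  add(S(add(SSZ, Z)), mul(Z, add(SSSZ, Z)))
  →3  S(add(add(SSZ, Z), mul(Z, add(SSSZ, Z))))
  →4  S(add(S(add(SZ, Z)), mul(Z, add(SSSZ, Z))))
  →5  S(S(add(add(SZ, Z), mul(Z, add(SSSZ, Z)))))
  →6  S(S(add(S(add(Z, Z)), mul(Z, add(SSSZ, Z)))))
  →7  S(S(S(add(add(Z, Z), mul(Z, add(SSSZ, Z))))))
  →8  S(S(S(add(Z, mul(Z, add(SSSZ, Z))))))
  →9  S(S(S(mul(Z, add(SSSZ, Z)))))
  →10  SSSZ

Answer: normal form = SSSZ  (in 10 steps)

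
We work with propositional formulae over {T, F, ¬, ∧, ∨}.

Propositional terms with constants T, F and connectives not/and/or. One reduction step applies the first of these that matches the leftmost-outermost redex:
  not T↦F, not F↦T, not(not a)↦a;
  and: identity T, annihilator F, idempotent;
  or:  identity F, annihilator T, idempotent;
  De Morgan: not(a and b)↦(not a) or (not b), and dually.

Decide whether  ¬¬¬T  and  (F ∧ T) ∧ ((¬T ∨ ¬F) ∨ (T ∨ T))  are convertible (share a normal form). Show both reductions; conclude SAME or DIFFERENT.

Answer: SAME — A ⇓ F, B ⇓ F

Working:
Term A:
  start: ¬¬¬T
  [1] ¬T
  [2] F

Term B:
  start: (F ∧ T) ∧ ((¬T ∨ ¬F) ∨ (T ∨ T))
  [1] F ∧ ((¬T ∨ ¬F) ∨ (T ∨ T))
  [2] F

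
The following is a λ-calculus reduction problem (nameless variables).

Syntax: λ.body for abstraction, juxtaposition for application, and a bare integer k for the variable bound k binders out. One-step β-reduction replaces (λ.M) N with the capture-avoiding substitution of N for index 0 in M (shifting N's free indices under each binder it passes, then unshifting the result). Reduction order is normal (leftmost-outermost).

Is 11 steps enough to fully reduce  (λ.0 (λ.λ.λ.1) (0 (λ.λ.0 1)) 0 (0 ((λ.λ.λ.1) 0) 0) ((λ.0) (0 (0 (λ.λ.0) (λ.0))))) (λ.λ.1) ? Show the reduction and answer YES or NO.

Answer: YES — reaches normal form λ.λ.1 in 9 ≤ 11 steps

Derivation:
  start: (λ.0 (λ.λ.λ.1) (0 (λ.λ.0 1)) 0 (0 ((λ.λ.λ.1) 0) 0) ((λ.0) (0 (0 (λ.λ.0) (λ.0))))) (λ.λ.1)
  [1] (λ.λ.1) (λ.λ.λ.1) ((λ.λ.1) (λ.λ.0 1)) (λ.λ.1) ((λ.λ.1) ((λ.λ.λ.1) (λ.λ.1)) (λ.λ.1)) ((λ.0) ((λ.λ.1) ((λ.λ.1) (λ.λ.0) (λ.0))))
  [2] (λ.λ.λ.λ.1) ((λ.λ.1) (λ.λ.0 1)) (λ.λ.1) ((λ.λ.1) ((λ.λ.λ.1) (λ.λ.1)) (λ.λ.1)) ((λ.0) ((λ.λ.1) ((λ.λ.1) (λ.λ.0) (λ.0))))
  [3] (λ.λ.λ.1) (λ.λ.1) ((λ.λ.1) ((λ.λ.λ.1) (λ.λ.1)) (λ.λ.1)) ((λ.0) ((λ.λ.1) ((λ.λ.1) (λ.λ.0) (λ.0))))
  [4] (λ.λ.1) ((λ.λ.1) ((λ.λ.λ.1) (λ.λ.1)) (λ.λ.1)) ((λ.0) ((λ.λ.1) ((λ.λ.1) (λ.λ.0) (λ.0))))
  [5] (λ.(λ.λ.1) ((λ.λ.λ.1) (λ.λ.1)) (λ.λ.1)) ((λ.0) ((λ.λ.1) ((λ.λ.1) (λ.λ.0) (λ.0))))
  [6] (λ.λ.1) ((λ.λ.λ.1) (λ.λ.1)) (λ.λ.1)
  [7] (λ.(λ.λ.λ.1) (λ.λ.1)) (λ.λ.1)
  [8] (λ.λ.λ.1) (λ.λ.1)
  [9] λ.λ.1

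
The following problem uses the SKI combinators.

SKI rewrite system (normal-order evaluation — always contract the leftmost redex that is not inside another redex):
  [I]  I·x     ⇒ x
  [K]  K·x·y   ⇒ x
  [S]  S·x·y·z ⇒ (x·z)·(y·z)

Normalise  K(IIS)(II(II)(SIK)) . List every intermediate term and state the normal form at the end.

  start: K(IIS)(II(II)(SIK))
  step 1: IIS
  step 2: IS
  step 3: S

Answer: normal form = S  (in 3 steps)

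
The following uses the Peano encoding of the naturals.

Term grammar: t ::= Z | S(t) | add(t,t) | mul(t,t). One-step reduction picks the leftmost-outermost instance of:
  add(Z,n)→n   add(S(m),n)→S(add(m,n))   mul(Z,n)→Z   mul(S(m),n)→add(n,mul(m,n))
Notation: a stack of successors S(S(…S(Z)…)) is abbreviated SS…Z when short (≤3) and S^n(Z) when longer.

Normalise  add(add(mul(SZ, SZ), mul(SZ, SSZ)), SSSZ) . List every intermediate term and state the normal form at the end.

Answer: normal form = S^6(Z)  (in 15 steps)

Working:
  start: add(add(mul(SZ, SZ), mul(SZ, SSZ)), SSSZ)
  step 1: add(add(add(SZ, mul(Z, SZ)), mul(SZ, SSZ)), SSSZ)
  step 2: add(add(S(add(Z, mul(Z, SZ))), mul(SZ, SSZ)), SSSZ)
  step 3: add(S(add(add(Z, mul(Z, SZ)), mul(SZ, SSZ))), SSSZ)
  step 4: S(add(add(add(Z, mul(Z, SZ)), mul(SZ, SSZ)), SSSZ))
  step 5: S(add(add(mul(Z, SZ), mul(SZ, SSZ)), SSSZ))
  step 6: S(add(add(Z, mul(SZ, SSZ)), SSSZ))
  step 7: S(add(mul(SZ, SSZ), SSSZ))
  step 8: S(add(add(SSZ, mul(Z, SSZ)), SSSZ))
  step 9: S(add(S(add(SZ, mul(Z, SSZ))), SSSZ))
  step 10: S(S(add(add(SZ, mul(Z, SSZ)), SSSZ)))
  step 11: S(S(add(S(add(Z, mul(Z, SSZ))), SSSZ)))
  step 12: S(S(S(add(add(Z, mul(Z, SSZ)), SSSZ))))
  step 13: S(S(S(add(mul(Z, SSZ), SSSZ))))
  step 14: S(S(S(add(Z, SSSZ))))
  step 15: S^6(Z)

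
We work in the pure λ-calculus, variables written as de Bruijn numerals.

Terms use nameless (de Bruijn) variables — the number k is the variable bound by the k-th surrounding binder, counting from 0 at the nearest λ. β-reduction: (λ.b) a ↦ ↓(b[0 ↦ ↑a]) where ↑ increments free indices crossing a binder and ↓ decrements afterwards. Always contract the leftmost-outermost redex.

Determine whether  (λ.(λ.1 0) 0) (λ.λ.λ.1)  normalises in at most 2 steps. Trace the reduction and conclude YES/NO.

Answer: NO — after 2 steps the term is (λ.λ.λ.1) (λ.λ.λ.1), not yet normal

Working:
  start: (λ.(λ.1 0) 0) (λ.λ.λ.1)
  [1] (λ.(λ.λ.λ.1) 0) (λ.λ.λ.1)
  [2] (λ.λ.λ.1) (λ.λ.λ.1)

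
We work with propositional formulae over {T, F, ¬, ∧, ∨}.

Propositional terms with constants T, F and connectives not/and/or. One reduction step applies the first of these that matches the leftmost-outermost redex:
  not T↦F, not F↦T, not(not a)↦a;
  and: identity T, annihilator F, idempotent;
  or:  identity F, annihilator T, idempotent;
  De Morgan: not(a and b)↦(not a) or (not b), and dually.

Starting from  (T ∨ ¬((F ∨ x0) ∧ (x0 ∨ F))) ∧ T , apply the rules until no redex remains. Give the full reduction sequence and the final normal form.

  start: (T ∨ ¬((F ∨ x0) ∧ (x0 ∨ F))) ∧ T
  →1  T ∨ ¬((F ∨ x0) ∧ (x0 ∨ F))
  →2  T

Answer: normal form = T  (in 2 steps)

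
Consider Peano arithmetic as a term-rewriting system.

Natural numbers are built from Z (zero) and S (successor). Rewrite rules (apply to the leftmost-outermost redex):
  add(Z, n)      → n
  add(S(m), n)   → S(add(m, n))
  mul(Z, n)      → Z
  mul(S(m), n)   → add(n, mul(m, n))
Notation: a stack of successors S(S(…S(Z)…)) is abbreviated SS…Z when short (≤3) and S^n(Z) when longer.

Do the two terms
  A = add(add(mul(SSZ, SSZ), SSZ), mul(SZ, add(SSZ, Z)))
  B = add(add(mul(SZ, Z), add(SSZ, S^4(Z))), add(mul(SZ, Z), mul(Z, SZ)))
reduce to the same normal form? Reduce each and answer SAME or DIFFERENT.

Term A:
  start: add(add(mul(SSZ, SSZ), SSZ), mul(SZ, add(SSZ, Z)))
  →1  add(add(add(SSZ, mul(SZ, SSZ)), SSZ), mul(SZ, add(SSZ, Z)))
  →2  add(add(S(add(SZ, mul(SZ, SSZ))), SSZ), mul(SZ, add(SSZ, Z)))
  →3  add(S(add(add(SZ, mul(SZ, SSZ)), SSZ)), mul(SZ, add(SSZ, Z)))
  →4  S(add(add(add(SZ, mul(SZ, SSZ)), SSZ), mul(SZ, add(SSZ, Z))))
  →5  S(add(add(S(add(Z, mul(SZ, SSZ))), SSZ), mul(SZ, add(SSZ, Z))))
  →6  S(add(S(add(add(Z, mul(SZ, SSZ)), SSZ)), mul(SZ, add(SSZ, Z))))
  →7  S(S(add(add(add(Z, mul(SZ, SSZ)), SSZ), mul(SZ, add(SSZ, Z)))))
  →8  S(S(add(add(mul(SZ, SSZ), SSZ), mul(SZ, add(SSZ, Z)))))
  →9  S(S(add(add(add(SSZ, mul(Z, SSZ)), SSZ), mul(SZ, add(SSZ, Z)))))
  →10  S(S(add(add(S(add(SZ, mul(Z, SSZ))), SSZ), mul(SZ, add(SSZ, Z)))))
  →11  S(S(add(S(add(add(SZ, mul(Z, SSZ)), SSZ)), mul(SZ, add(SSZ, Z)))))
  →12  S(S(S(add(add(add(SZ, mul(Z, SSZ)), SSZ), mul(SZ, add(SSZ, Z))))))
  →13  S(S(S(add(add(S(add(Z, mul(Z, SSZ))), SSZ), mul(SZ, add(SSZ, Z))))))
  →14  S(S(S(add(S(add(add(Z, mul(Z, SSZ)), SSZ)), mul(SZ, add(SSZ, Z))))))
  →15  S(S(S(S(add(add(add(Z, mul(Z, SSZ)), SSZ), mul(SZ, add(SSZ, Z)))))))
  →16  S(S(S(S(add(add(mul(Z, SSZ), SSZ), mul(SZ, add(SSZ, Z)))))))
  →17  S(S(S(S(add(add(Z, SSZ), mul(SZ, add(SSZ, Z)))))))
  →18  S(S(S(S(add(SSZ, mul(SZ, add(SSZ, Z)))))))
  →19  S(S(S(S(S(add(SZ, mul(SZ, add(SSZ, Z))))))))
  →20  S(S(S(S(S(S(add(Z, mul(SZ, add(SSZ, Z)))))))))
  →21  S(S(S(S(S(S(mul(SZ, add(SSZ, Z))))))))
  →22  S(S(S(S(S(S(add(add(SSZ, Z), mul(Z, add(SSZ, Z)))))))))
  →23  S(S(S(S(S(S(add(S(add(SZ, Z)), mul(Z, add(SSZ, Z)))))))))
  →24  S(S(S(S(S(S(S(add(add(SZ, Z), mul(Z, add(SSZ, Z))))))))))
  →25  S(S(S(S(S(S(S(add(S(add(Z, Z)), mul(Z, add(SSZ, Z))))))))))
  →26  S(S(S(S(S(S(S(S(add(add(Z, Z), mul(Z, add(SSZ, Z)))))))))))
  →27  S(S(S(S(S(S(S(S(add(Z, mul(Z, add(SSZ, Z)))))))))))
  →28  S(S(S(S(S(S(S(S(mul(Z, add(SSZ, Z))))))))))
  →29  S^8(Z)

Term B:
  start: add(add(mul(SZ, Z), add(SSZ, S^4(Z))), add(mul(SZ, Z), mul(Z, SZ)))
  →1  add(add(add(Z, mul(Z, Z)), add(SSZ, S^4(Z))), add(mul(SZ, Z), mul(Z, SZ)))
  →2  add(add(mul(Z, Z), add(SSZ, S^4(Z))), add(mul(SZ, Z), mul(Z, SZ)))
  →3  add(add(Z, add(SSZ, S^4(Z))), add(mul(SZ, Z), mul(Z, SZ)))
  →4  add(add(SSZ, S^4(Z)), add(mul(SZ, Z), mul(Z, SZ)))
  →5  add(S(add(SZ, S^4(Z))), add(mul(SZ, Z), mul(Z, SZ)))
  →6  S(add(add(SZ, S^4(Z)), add(mul(SZ, Z), mul(Z, SZ))))
  →7  S(add(S(add(Z, S^4(Z))), add(mul(SZ, Z), mul(Z, SZ))))
  →8  S(S(add(add(Z, S^4(Z)), add(mul(SZ, Z), mul(Z, SZ)))))
  →9  S(S(add(S^4(Z), add(mul(SZ, Z), mul(Z, SZ)))))
  →10  S(S(S(add(SSSZ, add(mul(SZ, Z), mul(Z, SZ))))))
  →11  S(S(S(S(add(SSZ, add(mul(SZ, Z), mul(Z, SZ)))))))
  →12  S(S(S(S(S(add(SZ, add(mul(SZ, Z), mul(Z, SZ))))))))
  →13  S(S(S(S(S(S(add(Z, add(mul(SZ, Z), mul(Z, SZ)))))))))
  →14  S(S(S(S(S(S(add(mul(SZ, Z), mul(Z, SZ))))))))
  →15  S(S(S(S(S(S(add(add(Z, mul(Z, Z)), mul(Z, SZ))))))))
  →16  S(S(S(S(S(S(add(mul(Z, Z), mul(Z, SZ))))))))
  →17  S(S(S(S(S(S(add(Z, mul(Z, SZ))))))))
  →18  S(S(S(S(S(S(mul(Z, SZ)))))))
  →19  S^6(Z)

Answer: DIFFERENT — A ⇓ S^8(Z), B ⇓ S^6(Z)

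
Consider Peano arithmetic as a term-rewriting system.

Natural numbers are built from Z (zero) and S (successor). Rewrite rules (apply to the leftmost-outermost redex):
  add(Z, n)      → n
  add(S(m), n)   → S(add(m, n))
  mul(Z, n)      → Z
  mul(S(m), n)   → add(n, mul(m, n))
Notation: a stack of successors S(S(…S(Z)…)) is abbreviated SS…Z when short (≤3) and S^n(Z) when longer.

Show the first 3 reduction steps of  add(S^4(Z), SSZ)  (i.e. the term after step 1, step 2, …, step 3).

Answer: after 3 steps: S(S(S(add(SZ, SSZ))))

Derivation:
  start: add(S^4(Z), SSZ)
  [1] S(add(SSSZ, SSZ))
  [2] S(S(add(SSZ, SSZ)))
  [3] S(S(S(add(SZ, SSZ))))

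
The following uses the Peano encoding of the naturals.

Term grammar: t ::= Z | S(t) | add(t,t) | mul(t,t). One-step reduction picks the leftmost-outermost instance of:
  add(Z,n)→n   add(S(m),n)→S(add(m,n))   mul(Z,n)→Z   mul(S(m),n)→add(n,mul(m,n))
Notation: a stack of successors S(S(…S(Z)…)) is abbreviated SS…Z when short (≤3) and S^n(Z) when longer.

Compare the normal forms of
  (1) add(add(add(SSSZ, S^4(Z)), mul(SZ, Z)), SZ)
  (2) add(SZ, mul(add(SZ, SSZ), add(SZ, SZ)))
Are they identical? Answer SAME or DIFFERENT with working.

Answer: DIFFERENT — A ⇓ S^8(Z), B ⇓ S^7(Z)

Reduction:
Term A:
  start: add(add(add(SSSZ, S^4(Z)), mul(SZ, Z)), SZ)
  step 1: add(add(S(add(SSZ, S^4(Z))), mul(SZ, Z)), SZ)
  step 2: add(S(add(add(SSZ, S^4(Z)), mul(SZ, Z))), SZ)
  step 3: S(add(add(add(SSZ, S^4(Z)), mul(SZ, Z)), SZ))
  step 4: S(add(add(S(add(SZ, S^4(Z))), mul(SZ, Z)), SZ))
  step 5: S(add(S(add(add(SZ, S^4(Z)), mul(SZ, Z))), SZ))
  step 6: S(S(add(add(add(SZ, S^4(Z)), mul(SZ, Z)), SZ)))
  step 7: S(S(add(add(S(add(Z, S^4(Z))), mul(SZ, Z)), SZ)))
  step 8: S(S(add(S(add(add(Z, S^4(Z)), mul(SZ, Z))), SZ)))
  step 9: S(S(S(add(add(add(Z, S^4(Z)), mul(SZ, Z)), SZ))))
  step 10: S(S(S(add(add(S^4(Z), mul(SZ, Z)), SZ))))
  step 11: S(S(S(add(S(add(SSSZ, mul(SZ, Z))), SZ))))
  step 12: S(S(S(S(add(add(SSSZ, mul(SZ, Z)), SZ)))))
  step 13: S(S(S(S(add(S(add(SSZ, mul(SZ, Z))), SZ)))))
  step 14: S(S(S(S(S(add(add(SSZ, mul(SZ, Z)), SZ))))))
  step 15: S(S(S(S(S(add(S(add(SZ, mul(SZ, Z))), SZ))))))
  step 16: S(S(S(S(S(S(add(add(SZ, mul(SZ, Z)), SZ)))))))
  step 17: S(S(S(S(S(S(add(S(add(Z, mul(SZ, Z))), SZ)))))))
  step 18: S(S(S(S(S(S(S(add(add(Z, mul(SZ, Z)), SZ))))))))
  step 19: S(S(S(S(S(S(S(add(mul(SZ, Z), SZ))))))))
  step 20: S(S(S(S(S(S(S(add(add(Z, mul(Z, Z)), SZ))))))))
  step 21: S(S(S(S(S(S(S(add(mul(Z, Z), SZ))))))))
  step 22: S(S(S(S(S(S(S(add(Z, SZ))))))))
  step 23: S^8(Z)

Term B:
  start: add(SZ, mul(add(SZ, SSZ), add(SZ, SZ)))
  step 1: S(add(Z, mul(add(SZ, SSZ), add(SZ, SZ))))
  step 2: S(mul(add(SZ, SSZ), add(SZ, SZ)))
  step 3: S(mul(S(add(Z, SSZ)), add(SZ, SZ)))
  step 4: S(add(add(SZ, SZ), mul(add(Z, SSZ), add(SZ, SZ))))
  step 5: S(add(S(add(Z, SZ)), mul(add(Z, SSZ), add(SZ, SZ))))
  step 6: S(S(add(add(Z, SZ), mul(add(Z, SSZ), add(SZ, SZ)))))
  step 7: S(S(add(SZ, mul(add(Z, SSZ), add(SZ, SZ)))))
  step 8: S(S(S(add(Z, mul(add(Z, SSZ), add(SZ, SZ))))))
  step 9: S(S(S(mul(add(Z, SSZ), add(SZ, SZ)))))
  step 10: S(S(S(mul(SSZ, add(SZ, SZ)))))
  step 11: S(S(S(add(add(SZ, SZ), mul(SZ, add(SZ, SZ))))))
  step 12: S(S(S(add(S(add(Z, SZ)), mul(SZ, add(SZ, SZ))))))
  step 13: S(S(S(S(add(add(Z, SZ), mul(SZ, add(SZ, SZ)))))))
  step 14: S(S(S(S(add(SZ, mul(SZ, add(SZ, SZ)))))))
  step 15: S(S(S(S(S(add(Z, mul(SZ, add(SZ, SZ))))))))
  step 16: S(S(S(S(S(mul(SZ, add(SZ, SZ)))))))
  step 17: S(S(S(S(S(add(add(SZ, SZ), mul(Z, add(SZ, SZ))))))))
  step 18: S(S(S(S(S(add(S(add(Z, SZ)), mul(Z, add(SZ, SZ))))))))
  step 19: S(S(S(S(S(S(add(add(Z, SZ), mul(Z, add(SZ, SZ)))))))))
  step 20: S(S(S(S(S(S(add(SZ, mul(Z, add(SZ, SZ)))))))))
  step 21: S(S(S(S(S(S(S(add(Z, mul(Z, add(SZ, SZ))))))))))
  step 22: S(S(S(S(S(S(S(mul(Z, add(SZ, SZ)))))))))
  step 23: S^7(Z)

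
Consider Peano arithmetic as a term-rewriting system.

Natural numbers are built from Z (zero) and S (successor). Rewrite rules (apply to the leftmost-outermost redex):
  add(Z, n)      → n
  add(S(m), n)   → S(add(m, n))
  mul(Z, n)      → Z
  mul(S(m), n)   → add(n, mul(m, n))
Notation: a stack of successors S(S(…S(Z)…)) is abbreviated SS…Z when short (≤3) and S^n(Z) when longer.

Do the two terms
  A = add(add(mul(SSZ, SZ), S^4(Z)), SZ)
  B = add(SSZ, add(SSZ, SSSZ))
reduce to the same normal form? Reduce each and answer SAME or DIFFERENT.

Answer: SAME — A ⇓ S^7(Z), B ⇓ S^7(Z)

Reduction:
Term A:
  start: add(add(mul(SSZ, SZ), S^4(Z)), SZ)
  [1] add(add(add(SZ, mul(SZ, SZ)), S^4(Z)), SZ)
  [2] add(add(S(add(Z, mul(SZ, SZ))), S^4(Z)), SZ)
  [3] add(S(add(add(Z, mul(SZ, SZ)), S^4(Z))), SZ)
  [4] S(add(add(add(Z, mul(SZ, SZ)), S^4(Z)), SZ))
  [5] S(add(add(mul(SZ, SZ), S^4(Z)), SZ))
  [6] S(add(add(add(SZ, mul(Z, SZ)), S^4(Z)), SZ))
  [7] S(add(add(S(add(Z, mul(Z, SZ))), S^4(Z)), SZ))
  [8] S(add(S(add(add(Z, mul(Z, SZ)), S^4(Z))), SZ))
  [9] S(S(add(add(add(Z, mul(Z, SZ)), S^4(Z)), SZ)))
  [10] S(S(add(add(mul(Z, SZ), S^4(Z)), SZ)))
  [11] S(S(add(add(Z, S^4(Z)), SZ)))
  [12] S(S(add(S^4(Z), SZ)))
  [13] S(S(S(add(SSSZ, SZ))))
  [14] S(S(S(S(add(SSZ, SZ)))))
  [15] S(S(S(S(S(add(SZ, SZ))))))
  [16] S(S(S(S(S(S(add(Z, SZ)))))))
  [17] S^7(Z)

Term B:
  start: add(SSZ, add(SSZ, SSSZ))
  [1] S(add(SZ, add(SSZ, SSSZ)))
  [2] S(S(add(Z, add(SSZ, SSSZ))))
  [3] S(S(add(SSZ, SSSZ)))
  [4] S(S(S(add(SZ, SSSZ))))
  [5] S(S(S(S(add(Z, SSSZ)))))
  [6] S^7(Z)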